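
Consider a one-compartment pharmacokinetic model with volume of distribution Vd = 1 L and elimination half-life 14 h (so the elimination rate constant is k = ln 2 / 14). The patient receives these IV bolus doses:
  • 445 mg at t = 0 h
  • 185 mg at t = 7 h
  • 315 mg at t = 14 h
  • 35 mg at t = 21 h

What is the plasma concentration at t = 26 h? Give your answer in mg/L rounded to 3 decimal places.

k = ln 2 / 14 = 0.04951 per h
Dose 1 (445 mg at t=0 h): 445·exp(−0.04951·26) = 122.830 mg/L
Dose 2 (185 mg at t=7 h): 185·exp(−0.04951·19) = 72.216 mg/L
Dose 3 (315 mg at t=14 h): 315·exp(−0.04951·12) = 173.894 mg/L
Dose 4 (35 mg at t=21 h): 35·exp(−0.04951·5) = 27.325 mg/L
C(26) = 122.830 + 72.216 + 173.894 + 27.325 = 396.264 mg/L

396.264 mg/L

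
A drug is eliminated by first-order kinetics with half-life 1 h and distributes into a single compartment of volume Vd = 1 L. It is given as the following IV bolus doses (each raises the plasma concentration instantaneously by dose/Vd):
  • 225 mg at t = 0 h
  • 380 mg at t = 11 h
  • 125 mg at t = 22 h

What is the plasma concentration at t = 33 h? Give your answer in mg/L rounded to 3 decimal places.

0.061 mg/L

k = ln 2 / 1 = 0.69315 per h
Dose 1 (225 mg at t=0 h): 225·exp(−0.69315·33) = 0.000 mg/L
Dose 2 (380 mg at t=11 h): 380·exp(−0.69315·22) = 0.000 mg/L
Dose 3 (125 mg at t=22 h): 125·exp(−0.69315·11) = 0.061 mg/L
C(33) = 0.000 + 0.000 + 0.061 = 0.061 mg/L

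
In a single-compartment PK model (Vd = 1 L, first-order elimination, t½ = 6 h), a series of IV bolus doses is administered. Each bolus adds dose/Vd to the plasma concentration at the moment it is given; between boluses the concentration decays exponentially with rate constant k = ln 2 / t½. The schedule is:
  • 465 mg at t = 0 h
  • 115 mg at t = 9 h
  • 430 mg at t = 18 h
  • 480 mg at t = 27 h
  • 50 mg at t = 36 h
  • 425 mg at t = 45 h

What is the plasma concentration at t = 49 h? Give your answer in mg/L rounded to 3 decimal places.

331.389 mg/L

k = ln 2 / 6 = 0.11552 per h
Dose 1 (465 mg at t=0 h): 465·exp(−0.11552·49) = 1.618 mg/L
Dose 2 (115 mg at t=9 h): 115·exp(−0.11552·40) = 1.132 mg/L
Dose 3 (430 mg at t=18 h): 430·exp(−0.11552·31) = 11.971 mg/L
Dose 4 (480 mg at t=27 h): 480·exp(−0.11552·22) = 37.798 mg/L
Dose 5 (50 mg at t=36 h): 50·exp(−0.11552·13) = 11.136 mg/L
Dose 6 (425 mg at t=45 h): 425·exp(−0.11552·4) = 267.733 mg/L
C(49) = 1.618 + 1.132 + 11.971 + 37.798 + 11.136 + 267.733 = 331.389 mg/L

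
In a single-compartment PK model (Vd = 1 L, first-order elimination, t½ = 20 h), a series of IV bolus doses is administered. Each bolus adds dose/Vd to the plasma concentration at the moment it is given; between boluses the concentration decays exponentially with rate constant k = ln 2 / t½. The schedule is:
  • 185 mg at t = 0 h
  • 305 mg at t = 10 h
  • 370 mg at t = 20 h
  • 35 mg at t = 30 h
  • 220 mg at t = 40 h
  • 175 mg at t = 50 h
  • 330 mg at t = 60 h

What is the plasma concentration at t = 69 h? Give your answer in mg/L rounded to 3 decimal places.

545.855 mg/L

k = ln 2 / 20 = 0.03466 per h
Dose 1 (185 mg at t=0 h): 185·exp(−0.03466·69) = 16.928 mg/L
Dose 2 (305 mg at t=10 h): 305·exp(−0.03466·59) = 39.469 mg/L
Dose 3 (370 mg at t=20 h): 370·exp(−0.03466·49) = 67.714 mg/L
Dose 4 (35 mg at t=30 h): 35·exp(−0.03466·39) = 9.059 mg/L
Dose 5 (220 mg at t=40 h): 220·exp(−0.03466·29) = 80.525 mg/L
Dose 6 (175 mg at t=50 h): 175·exp(−0.03466·19) = 90.586 mg/L
Dose 7 (330 mg at t=60 h): 330·exp(−0.03466·9) = 241.574 mg/L
C(69) = 16.928 + 39.469 + 67.714 + 9.059 + 80.525 + 90.586 + 241.574 = 545.855 mg/L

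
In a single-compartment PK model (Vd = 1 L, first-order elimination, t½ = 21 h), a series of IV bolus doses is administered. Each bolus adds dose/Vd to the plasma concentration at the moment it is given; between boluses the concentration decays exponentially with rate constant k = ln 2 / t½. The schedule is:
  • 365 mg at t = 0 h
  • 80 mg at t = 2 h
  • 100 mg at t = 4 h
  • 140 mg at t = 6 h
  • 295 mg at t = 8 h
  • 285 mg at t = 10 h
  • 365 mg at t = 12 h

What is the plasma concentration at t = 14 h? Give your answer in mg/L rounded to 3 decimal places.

1296.601 mg/L

k = ln 2 / 21 = 0.03301 per h
Dose 1 (365 mg at t=0 h): 365·exp(−0.03301·14) = 229.936 mg/L
Dose 2 (80 mg at t=2 h): 80·exp(−0.03301·12) = 53.836 mg/L
Dose 3 (100 mg at t=4 h): 100·exp(−0.03301·10) = 71.887 mg/L
Dose 4 (140 mg at t=6 h): 140·exp(−0.03301·8) = 107.510 mg/L
Dose 5 (295 mg at t=8 h): 295·exp(−0.03301·6) = 241.999 mg/L
Dose 6 (285 mg at t=10 h): 285·exp(−0.03301·4) = 249.750 mg/L
Dose 7 (365 mg at t=12 h): 365·exp(−0.03301·2) = 341.683 mg/L
C(14) = 229.936 + 53.836 + 71.887 + 107.510 + 241.999 + 249.750 + 341.683 = 1296.601 mg/L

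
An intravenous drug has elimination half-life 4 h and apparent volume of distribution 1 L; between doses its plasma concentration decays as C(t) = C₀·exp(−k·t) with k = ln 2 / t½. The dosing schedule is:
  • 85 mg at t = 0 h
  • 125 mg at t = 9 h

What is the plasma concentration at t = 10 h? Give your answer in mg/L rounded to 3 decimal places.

120.138 mg/L

k = ln 2 / 4 = 0.17329 per h
Dose 1 (85 mg at t=0 h): 85·exp(−0.17329·10) = 15.026 mg/L
Dose 2 (125 mg at t=9 h): 125·exp(−0.17329·1) = 105.112 mg/L
C(10) = 15.026 + 105.112 = 120.138 mg/L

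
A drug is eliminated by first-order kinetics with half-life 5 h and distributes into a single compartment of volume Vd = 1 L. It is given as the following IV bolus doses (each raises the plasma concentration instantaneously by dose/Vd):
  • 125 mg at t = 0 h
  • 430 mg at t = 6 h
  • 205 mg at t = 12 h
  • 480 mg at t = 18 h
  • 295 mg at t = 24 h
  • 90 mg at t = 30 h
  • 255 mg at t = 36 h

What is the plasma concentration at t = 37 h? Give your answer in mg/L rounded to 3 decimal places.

k = ln 2 / 5 = 0.13863 per h
Dose 1 (125 mg at t=0 h): 125·exp(−0.13863·37) = 0.740 mg/L
Dose 2 (430 mg at t=6 h): 430·exp(−0.13863·31) = 5.849 mg/L
Dose 3 (205 mg at t=12 h): 205·exp(−0.13863·25) = 6.406 mg/L
Dose 4 (480 mg at t=18 h): 480·exp(−0.13863·19) = 34.461 mg/L
Dose 5 (295 mg at t=24 h): 295·exp(−0.13863·13) = 48.657 mg/L
Dose 6 (90 mg at t=30 h): 90·exp(−0.13863·7) = 34.104 mg/L
Dose 7 (255 mg at t=36 h): 255·exp(−0.13863·1) = 221.990 mg/L
C(37) = 0.740 + 5.849 + 6.406 + 34.461 + 48.657 + 34.104 + 221.990 = 352.207 mg/L

352.207 mg/L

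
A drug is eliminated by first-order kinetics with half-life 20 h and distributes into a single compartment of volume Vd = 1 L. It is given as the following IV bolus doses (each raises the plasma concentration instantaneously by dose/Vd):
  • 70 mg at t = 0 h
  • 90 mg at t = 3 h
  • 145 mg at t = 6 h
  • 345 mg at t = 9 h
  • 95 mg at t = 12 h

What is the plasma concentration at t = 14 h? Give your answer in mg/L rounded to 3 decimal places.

593.199 mg/L

k = ln 2 / 20 = 0.03466 per h
Dose 1 (70 mg at t=0 h): 70·exp(−0.03466·14) = 43.090 mg/L
Dose 2 (90 mg at t=3 h): 90·exp(−0.03466·11) = 61.472 mg/L
Dose 3 (145 mg at t=6 h): 145·exp(−0.03466·8) = 109.889 mg/L
Dose 4 (345 mg at t=9 h): 345·exp(−0.03466·5) = 290.109 mg/L
Dose 5 (95 mg at t=12 h): 95·exp(−0.03466·2) = 88.638 mg/L
C(14) = 43.090 + 61.472 + 109.889 + 290.109 + 88.638 = 593.199 mg/L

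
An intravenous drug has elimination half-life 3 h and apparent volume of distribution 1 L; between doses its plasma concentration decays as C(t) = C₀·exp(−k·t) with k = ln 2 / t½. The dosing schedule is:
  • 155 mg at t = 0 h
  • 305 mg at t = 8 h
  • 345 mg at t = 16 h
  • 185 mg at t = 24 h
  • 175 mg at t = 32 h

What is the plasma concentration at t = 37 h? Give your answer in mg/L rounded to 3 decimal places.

k = ln 2 / 3 = 0.23105 per h
Dose 1 (155 mg at t=0 h): 155·exp(−0.23105·37) = 0.030 mg/L
Dose 2 (305 mg at t=8 h): 305·exp(−0.23105·29) = 0.375 mg/L
Dose 3 (345 mg at t=16 h): 345·exp(−0.23105·21) = 2.695 mg/L
Dose 4 (185 mg at t=24 h): 185·exp(−0.23105·13) = 9.177 mg/L
Dose 5 (175 mg at t=32 h): 175·exp(−0.23105·5) = 55.122 mg/L
C(37) = 0.030 + 0.375 + 2.695 + 9.177 + 55.122 = 67.399 mg/L

67.399 mg/L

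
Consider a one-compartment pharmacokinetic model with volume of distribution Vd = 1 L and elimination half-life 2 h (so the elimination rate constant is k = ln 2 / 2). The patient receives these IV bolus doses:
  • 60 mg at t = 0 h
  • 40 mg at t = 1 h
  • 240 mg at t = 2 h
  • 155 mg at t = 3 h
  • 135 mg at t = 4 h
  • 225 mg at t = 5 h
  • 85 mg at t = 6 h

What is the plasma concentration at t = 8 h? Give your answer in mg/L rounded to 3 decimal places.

k = ln 2 / 2 = 0.34657 per h
Dose 1 (60 mg at t=0 h): 60·exp(−0.34657·8) = 3.750 mg/L
Dose 2 (40 mg at t=1 h): 40·exp(−0.34657·7) = 3.536 mg/L
Dose 3 (240 mg at t=2 h): 240·exp(−0.34657·6) = 30.000 mg/L
Dose 4 (155 mg at t=3 h): 155·exp(−0.34657·5) = 27.400 mg/L
Dose 5 (135 mg at t=4 h): 135·exp(−0.34657·4) = 33.750 mg/L
Dose 6 (225 mg at t=5 h): 225·exp(−0.34657·3) = 79.550 mg/L
Dose 7 (85 mg at t=6 h): 85·exp(−0.34657·2) = 42.500 mg/L
C(8) = 3.750 + 3.536 + 30.000 + 27.400 + 33.750 + 79.550 + 42.500 = 220.485 mg/L

220.485 mg/L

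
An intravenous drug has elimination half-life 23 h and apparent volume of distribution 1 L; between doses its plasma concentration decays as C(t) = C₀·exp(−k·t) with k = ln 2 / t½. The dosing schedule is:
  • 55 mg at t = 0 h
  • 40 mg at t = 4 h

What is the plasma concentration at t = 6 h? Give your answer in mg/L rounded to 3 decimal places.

k = ln 2 / 23 = 0.03014 per h
Dose 1 (55 mg at t=0 h): 55·exp(−0.03014·6) = 45.902 mg/L
Dose 2 (40 mg at t=4 h): 40·exp(−0.03014·2) = 37.660 mg/L
C(6) = 45.902 + 37.660 = 83.562 mg/L

83.562 mg/L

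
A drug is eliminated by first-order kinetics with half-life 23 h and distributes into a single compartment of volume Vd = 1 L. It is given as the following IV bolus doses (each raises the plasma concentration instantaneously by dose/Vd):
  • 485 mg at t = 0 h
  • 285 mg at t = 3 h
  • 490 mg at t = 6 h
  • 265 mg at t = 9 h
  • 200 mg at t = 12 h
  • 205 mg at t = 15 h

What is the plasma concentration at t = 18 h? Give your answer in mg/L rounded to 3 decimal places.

k = ln 2 / 23 = 0.03014 per h
Dose 1 (485 mg at t=0 h): 485·exp(−0.03014·18) = 281.938 mg/L
Dose 2 (285 mg at t=3 h): 285·exp(−0.03014·15) = 181.351 mg/L
Dose 3 (490 mg at t=6 h): 490·exp(−0.03014·12) = 341.301 mg/L
Dose 4 (265 mg at t=9 h): 265·exp(−0.03014·9) = 202.047 mg/L
Dose 5 (200 mg at t=12 h): 200·exp(−0.03014·6) = 166.917 mg/L
Dose 6 (205 mg at t=15 h): 205·exp(−0.03014·3) = 187.279 mg/L
C(18) = 281.938 + 181.351 + 341.301 + 202.047 + 166.917 + 187.279 = 1360.832 mg/L

1360.832 mg/L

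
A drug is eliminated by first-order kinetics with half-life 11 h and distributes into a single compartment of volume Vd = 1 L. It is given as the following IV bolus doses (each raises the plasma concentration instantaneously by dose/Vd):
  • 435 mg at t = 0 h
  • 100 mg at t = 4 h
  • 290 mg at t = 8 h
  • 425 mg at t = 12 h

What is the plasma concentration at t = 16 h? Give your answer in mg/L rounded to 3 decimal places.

711.149 mg/L

k = ln 2 / 11 = 0.06301 per h
Dose 1 (435 mg at t=0 h): 435·exp(−0.06301·16) = 158.718 mg/L
Dose 2 (100 mg at t=4 h): 100·exp(−0.06301·12) = 46.947 mg/L
Dose 3 (290 mg at t=8 h): 290·exp(−0.06301·8) = 175.173 mg/L
Dose 4 (425 mg at t=12 h): 425·exp(−0.06301·4) = 330.311 mg/L
C(16) = 158.718 + 46.947 + 175.173 + 330.311 = 711.149 mg/L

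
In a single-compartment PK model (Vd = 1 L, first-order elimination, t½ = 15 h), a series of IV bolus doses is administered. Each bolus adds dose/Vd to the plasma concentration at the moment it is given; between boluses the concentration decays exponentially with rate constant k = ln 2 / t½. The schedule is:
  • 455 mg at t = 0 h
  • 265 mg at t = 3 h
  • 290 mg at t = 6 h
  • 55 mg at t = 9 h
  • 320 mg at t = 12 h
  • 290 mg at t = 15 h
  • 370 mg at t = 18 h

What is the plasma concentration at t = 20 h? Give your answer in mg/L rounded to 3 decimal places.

k = ln 2 / 15 = 0.04621 per h
Dose 1 (455 mg at t=0 h): 455·exp(−0.04621·20) = 180.567 mg/L
Dose 2 (265 mg at t=3 h): 265·exp(−0.04621·17) = 120.803 mg/L
Dose 3 (290 mg at t=6 h): 290·exp(−0.04621·14) = 151.858 mg/L
Dose 4 (55 mg at t=9 h): 55·exp(−0.04621·11) = 33.083 mg/L
Dose 5 (320 mg at t=12 h): 320·exp(−0.04621·8) = 221.106 mg/L
Dose 6 (290 mg at t=15 h): 290·exp(−0.04621·5) = 230.173 mg/L
Dose 7 (370 mg at t=18 h): 370·exp(−0.04621·2) = 337.337 mg/L
C(20) = 180.567 + 120.803 + 151.858 + 33.083 + 221.106 + 230.173 + 337.337 = 1274.927 mg/L

1274.927 mg/L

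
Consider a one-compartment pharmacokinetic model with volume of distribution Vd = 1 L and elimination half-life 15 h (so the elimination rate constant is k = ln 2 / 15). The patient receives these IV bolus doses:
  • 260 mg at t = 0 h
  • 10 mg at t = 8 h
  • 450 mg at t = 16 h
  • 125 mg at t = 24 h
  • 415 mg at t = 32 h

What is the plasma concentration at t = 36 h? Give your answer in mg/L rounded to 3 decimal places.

k = ln 2 / 15 = 0.04621 per h
Dose 1 (260 mg at t=0 h): 260·exp(−0.04621·36) = 49.261 mg/L
Dose 2 (10 mg at t=8 h): 10·exp(−0.04621·28) = 2.742 mg/L
Dose 3 (450 mg at t=16 h): 450·exp(−0.04621·20) = 178.583 mg/L
Dose 4 (125 mg at t=24 h): 125·exp(−0.04621·12) = 71.794 mg/L
Dose 5 (415 mg at t=32 h): 415·exp(−0.04621·4) = 344.964 mg/L
C(36) = 49.261 + 2.742 + 178.583 + 71.794 + 344.964 = 647.343 mg/L

647.343 mg/L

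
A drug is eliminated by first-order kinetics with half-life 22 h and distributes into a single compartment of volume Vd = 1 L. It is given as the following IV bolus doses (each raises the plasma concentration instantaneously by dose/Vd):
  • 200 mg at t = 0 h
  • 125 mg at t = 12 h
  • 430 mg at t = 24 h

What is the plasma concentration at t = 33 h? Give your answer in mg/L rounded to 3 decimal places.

k = ln 2 / 22 = 0.03151 per h
Dose 1 (200 mg at t=0 h): 200·exp(−0.03151·33) = 70.711 mg/L
Dose 2 (125 mg at t=12 h): 125·exp(−0.03151·21) = 64.501 mg/L
Dose 3 (430 mg at t=24 h): 430·exp(−0.03151·9) = 323.832 mg/L
C(33) = 70.711 + 64.501 + 323.832 = 459.043 mg/L

459.043 mg/L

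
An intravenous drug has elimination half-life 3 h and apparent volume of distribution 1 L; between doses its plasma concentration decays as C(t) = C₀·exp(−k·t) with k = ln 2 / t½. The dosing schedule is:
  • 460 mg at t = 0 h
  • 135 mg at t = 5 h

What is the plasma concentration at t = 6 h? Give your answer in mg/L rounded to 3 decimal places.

k = ln 2 / 3 = 0.23105 per h
Dose 1 (460 mg at t=0 h): 460·exp(−0.23105·6) = 115.000 mg/L
Dose 2 (135 mg at t=5 h): 135·exp(−0.23105·1) = 107.150 mg/L
C(6) = 115.000 + 107.150 = 222.150 mg/L

222.150 mg/L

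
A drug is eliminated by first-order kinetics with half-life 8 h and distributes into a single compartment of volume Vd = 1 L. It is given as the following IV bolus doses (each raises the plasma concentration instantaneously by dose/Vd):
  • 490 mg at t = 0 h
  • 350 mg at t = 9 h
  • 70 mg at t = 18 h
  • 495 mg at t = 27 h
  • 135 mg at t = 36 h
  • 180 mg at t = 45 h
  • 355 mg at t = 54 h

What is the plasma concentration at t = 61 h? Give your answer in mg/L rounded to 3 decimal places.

k = ln 2 / 8 = 0.08664 per h
Dose 1 (490 mg at t=0 h): 490·exp(−0.08664·61) = 2.482 mg/L
Dose 2 (350 mg at t=9 h): 350·exp(−0.08664·52) = 3.867 mg/L
Dose 3 (70 mg at t=18 h): 70·exp(−0.08664·43) = 1.687 mg/L
Dose 4 (495 mg at t=27 h): 495·exp(−0.08664·34) = 26.015 mg/L
Dose 5 (135 mg at t=36 h): 135·exp(−0.08664·25) = 15.474 mg/L
Dose 6 (180 mg at t=45 h): 180·exp(−0.08664·16) = 45.000 mg/L
Dose 7 (355 mg at t=54 h): 355·exp(−0.08664·7) = 193.565 mg/L
C(61) = 2.482 + 3.867 + 1.687 + 26.015 + 15.474 + 45.000 + 193.565 = 288.091 mg/L

288.091 mg/L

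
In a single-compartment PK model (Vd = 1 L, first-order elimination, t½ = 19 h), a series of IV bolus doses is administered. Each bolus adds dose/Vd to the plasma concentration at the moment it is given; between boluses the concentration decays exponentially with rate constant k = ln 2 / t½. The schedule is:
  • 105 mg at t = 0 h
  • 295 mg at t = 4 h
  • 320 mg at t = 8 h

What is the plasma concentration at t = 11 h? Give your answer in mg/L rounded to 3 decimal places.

k = ln 2 / 19 = 0.03648 per h
Dose 1 (105 mg at t=0 h): 105·exp(−0.03648·11) = 70.292 mg/L
Dose 2 (295 mg at t=4 h): 295·exp(−0.03648·7) = 228.516 mg/L
Dose 3 (320 mg at t=8 h): 320·exp(−0.03648·3) = 286.826 mg/L
C(11) = 70.292 + 228.516 + 286.826 = 585.635 mg/L

585.635 mg/L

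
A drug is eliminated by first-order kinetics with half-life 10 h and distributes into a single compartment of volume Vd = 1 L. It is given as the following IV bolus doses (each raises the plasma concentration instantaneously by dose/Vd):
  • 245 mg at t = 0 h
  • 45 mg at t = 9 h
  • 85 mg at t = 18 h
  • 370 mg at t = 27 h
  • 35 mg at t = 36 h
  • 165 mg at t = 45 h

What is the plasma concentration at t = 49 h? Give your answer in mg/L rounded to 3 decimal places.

k = ln 2 / 10 = 0.06931 per h
Dose 1 (245 mg at t=0 h): 245·exp(−0.06931·49) = 8.206 mg/L
Dose 2 (45 mg at t=9 h): 45·exp(−0.06931·40) = 2.812 mg/L
Dose 3 (85 mg at t=18 h): 85·exp(−0.06931·31) = 9.913 mg/L
Dose 4 (370 mg at t=27 h): 370·exp(−0.06931·22) = 80.526 mg/L
Dose 5 (35 mg at t=36 h): 35·exp(−0.06931·13) = 14.214 mg/L
Dose 6 (165 mg at t=45 h): 165·exp(−0.06931·4) = 125.047 mg/L
C(49) = 8.206 + 2.812 + 9.913 + 80.526 + 14.214 + 125.047 = 240.719 mg/L

240.719 mg/L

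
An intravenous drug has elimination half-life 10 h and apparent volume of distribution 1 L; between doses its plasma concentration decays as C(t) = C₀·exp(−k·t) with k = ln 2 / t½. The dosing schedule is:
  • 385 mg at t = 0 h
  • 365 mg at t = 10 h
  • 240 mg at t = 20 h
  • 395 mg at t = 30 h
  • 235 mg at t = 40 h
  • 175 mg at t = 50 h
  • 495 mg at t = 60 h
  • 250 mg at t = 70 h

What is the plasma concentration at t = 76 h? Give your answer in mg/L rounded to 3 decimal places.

403.455 mg/L

k = ln 2 / 10 = 0.06931 per h
Dose 1 (385 mg at t=0 h): 385·exp(−0.06931·76) = 1.984 mg/L
Dose 2 (365 mg at t=10 h): 365·exp(−0.06931·66) = 3.763 mg/L
Dose 3 (240 mg at t=20 h): 240·exp(−0.06931·56) = 4.948 mg/L
Dose 4 (395 mg at t=30 h): 395·exp(−0.06931·46) = 16.288 mg/L
Dose 5 (235 mg at t=40 h): 235·exp(−0.06931·36) = 19.380 mg/L
Dose 6 (175 mg at t=50 h): 175·exp(−0.06931·26) = 28.864 mg/L
Dose 7 (495 mg at t=60 h): 495·exp(−0.06931·16) = 163.289 mg/L
Dose 8 (250 mg at t=70 h): 250·exp(−0.06931·6) = 164.938 mg/L
C(76) = 1.984 + 3.763 + 4.948 + 16.288 + 19.380 + 28.864 + 163.289 + 164.938 = 403.455 mg/L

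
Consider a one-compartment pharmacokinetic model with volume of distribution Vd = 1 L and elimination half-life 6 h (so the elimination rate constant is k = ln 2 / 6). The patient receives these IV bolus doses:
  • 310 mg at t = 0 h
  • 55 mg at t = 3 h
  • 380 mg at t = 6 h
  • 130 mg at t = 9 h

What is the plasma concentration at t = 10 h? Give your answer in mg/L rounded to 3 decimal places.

477.345 mg/L

k = ln 2 / 6 = 0.11552 per h
Dose 1 (310 mg at t=0 h): 310·exp(−0.11552·10) = 97.644 mg/L
Dose 2 (55 mg at t=3 h): 55·exp(−0.11552·7) = 24.500 mg/L
Dose 3 (380 mg at t=6 h): 380·exp(−0.11552·4) = 239.385 mg/L
Dose 4 (130 mg at t=9 h): 130·exp(−0.11552·1) = 115.817 mg/L
C(10) = 97.644 + 24.500 + 239.385 + 115.817 = 477.345 mg/L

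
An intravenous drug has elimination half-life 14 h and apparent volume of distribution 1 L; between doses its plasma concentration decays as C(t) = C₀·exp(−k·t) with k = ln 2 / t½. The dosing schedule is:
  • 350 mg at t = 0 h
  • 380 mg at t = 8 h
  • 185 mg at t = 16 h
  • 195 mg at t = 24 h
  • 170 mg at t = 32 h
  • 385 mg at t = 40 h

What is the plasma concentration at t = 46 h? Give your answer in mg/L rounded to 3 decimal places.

k = ln 2 / 14 = 0.04951 per h
Dose 1 (350 mg at t=0 h): 350·exp(−0.04951·46) = 35.890 mg/L
Dose 2 (380 mg at t=8 h): 380·exp(−0.04951·38) = 57.903 mg/L
Dose 3 (185 mg at t=16 h): 185·exp(−0.04951·30) = 41.890 mg/L
Dose 4 (195 mg at t=24 h): 195·exp(−0.04951·22) = 65.613 mg/L
Dose 5 (170 mg at t=32 h): 170·exp(−0.04951·14) = 85.000 mg/L
Dose 6 (385 mg at t=40 h): 385·exp(−0.04951·6) = 286.054 mg/L
C(46) = 35.890 + 57.903 + 41.890 + 65.613 + 85.000 + 286.054 = 572.349 mg/L

572.349 mg/L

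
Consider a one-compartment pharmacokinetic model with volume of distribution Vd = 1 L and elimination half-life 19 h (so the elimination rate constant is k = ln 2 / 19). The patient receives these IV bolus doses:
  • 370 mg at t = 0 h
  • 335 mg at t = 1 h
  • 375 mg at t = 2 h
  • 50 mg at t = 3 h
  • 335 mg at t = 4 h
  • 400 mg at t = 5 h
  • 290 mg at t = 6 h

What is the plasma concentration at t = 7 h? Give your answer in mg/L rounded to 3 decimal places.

1863.177 mg/L

k = ln 2 / 19 = 0.03648 per h
Dose 1 (370 mg at t=0 h): 370·exp(−0.03648·7) = 286.613 mg/L
Dose 2 (335 mg at t=1 h): 335·exp(−0.03648·6) = 269.143 mg/L
Dose 3 (375 mg at t=2 h): 375·exp(−0.03648·5) = 312.473 mg/L
Dose 4 (50 mg at t=3 h): 50·exp(−0.03648·4) = 43.211 mg/L
Dose 5 (335 mg at t=4 h): 335·exp(−0.03648·3) = 300.271 mg/L
Dose 6 (400 mg at t=5 h): 400·exp(−0.03648·2) = 371.854 mg/L
Dose 7 (290 mg at t=6 h): 290·exp(−0.03648·1) = 279.611 mg/L
C(7) = 286.613 + 269.143 + 312.473 + 43.211 + 300.271 + 371.854 + 279.611 = 1863.177 mg/L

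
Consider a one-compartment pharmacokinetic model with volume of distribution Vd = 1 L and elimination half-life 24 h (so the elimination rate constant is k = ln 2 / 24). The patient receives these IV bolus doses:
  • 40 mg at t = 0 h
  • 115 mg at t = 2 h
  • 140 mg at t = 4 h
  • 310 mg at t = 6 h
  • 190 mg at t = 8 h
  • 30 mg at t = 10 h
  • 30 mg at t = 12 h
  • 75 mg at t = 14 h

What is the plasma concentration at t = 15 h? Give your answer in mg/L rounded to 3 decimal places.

727.441 mg/L

k = ln 2 / 24 = 0.02888 per h
Dose 1 (40 mg at t=0 h): 40·exp(−0.02888·15) = 25.937 mg/L
Dose 2 (115 mg at t=2 h): 115·exp(−0.02888·13) = 79.002 mg/L
Dose 3 (140 mg at t=4 h): 140·exp(−0.02888·11) = 101.896 mg/L
Dose 4 (310 mg at t=6 h): 310·exp(−0.02888·9) = 239.043 mg/L
Dose 5 (190 mg at t=8 h): 190·exp(−0.02888·7) = 155.222 mg/L
Dose 6 (30 mg at t=10 h): 30·exp(−0.02888·5) = 25.966 mg/L
Dose 7 (30 mg at t=12 h): 30·exp(−0.02888·3) = 27.510 mg/L
Dose 8 (75 mg at t=14 h): 75·exp(−0.02888·1) = 72.865 mg/L
C(15) = 25.937 + 79.002 + 101.896 + 239.043 + 155.222 + 25.966 + 27.510 + 72.865 = 727.441 mg/L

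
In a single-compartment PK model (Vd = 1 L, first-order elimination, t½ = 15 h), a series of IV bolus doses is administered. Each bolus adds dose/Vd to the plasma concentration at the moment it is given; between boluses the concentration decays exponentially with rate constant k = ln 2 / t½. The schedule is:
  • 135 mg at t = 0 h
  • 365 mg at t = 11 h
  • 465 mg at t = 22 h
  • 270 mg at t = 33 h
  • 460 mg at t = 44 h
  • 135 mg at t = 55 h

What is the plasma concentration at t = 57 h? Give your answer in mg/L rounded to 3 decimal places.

609.944 mg/L

k = ln 2 / 15 = 0.04621 per h
Dose 1 (135 mg at t=0 h): 135·exp(−0.04621·57) = 9.692 mg/L
Dose 2 (365 mg at t=11 h): 365·exp(−0.04621·46) = 43.565 mg/L
Dose 3 (465 mg at t=22 h): 465·exp(−0.04621·35) = 92.268 mg/L
Dose 4 (270 mg at t=33 h): 270·exp(−0.04621·24) = 89.067 mg/L
Dose 5 (460 mg at t=44 h): 460·exp(−0.04621·13) = 252.270 mg/L
Dose 6 (135 mg at t=55 h): 135·exp(−0.04621·2) = 123.083 mg/L
C(57) = 9.692 + 43.565 + 92.268 + 89.067 + 252.270 + 123.083 = 609.944 mg/L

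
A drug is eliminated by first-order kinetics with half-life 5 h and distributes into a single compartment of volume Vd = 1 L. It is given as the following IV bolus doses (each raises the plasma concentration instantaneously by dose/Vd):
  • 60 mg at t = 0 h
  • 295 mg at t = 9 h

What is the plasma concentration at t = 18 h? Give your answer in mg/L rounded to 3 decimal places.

k = ln 2 / 5 = 0.13863 per h
Dose 1 (60 mg at t=0 h): 60·exp(−0.13863·18) = 4.948 mg/L
Dose 2 (295 mg at t=9 h): 295·exp(−0.13863·9) = 84.717 mg/L
C(18) = 4.948 + 84.717 = 89.665 mg/L

89.665 mg/L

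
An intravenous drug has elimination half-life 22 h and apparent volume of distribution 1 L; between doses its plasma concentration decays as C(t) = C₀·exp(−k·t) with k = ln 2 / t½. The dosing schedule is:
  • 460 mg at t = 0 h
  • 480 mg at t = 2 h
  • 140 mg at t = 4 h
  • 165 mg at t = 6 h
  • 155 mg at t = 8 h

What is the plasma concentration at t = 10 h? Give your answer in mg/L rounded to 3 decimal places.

k = ln 2 / 22 = 0.03151 per h
Dose 1 (460 mg at t=0 h): 460·exp(−0.03151·10) = 335.680 mg/L
Dose 2 (480 mg at t=2 h): 480·exp(−0.03151·8) = 373.058 mg/L
Dose 3 (140 mg at t=4 h): 140·exp(−0.03151·6) = 115.885 mg/L
Dose 4 (165 mg at t=6 h): 165·exp(−0.03151·4) = 145.463 mg/L
Dose 5 (155 mg at t=8 h): 155·exp(−0.03151·2) = 145.534 mg/L
C(10) = 335.680 + 373.058 + 115.885 + 145.463 + 145.534 = 1115.620 mg/L

1115.620 mg/L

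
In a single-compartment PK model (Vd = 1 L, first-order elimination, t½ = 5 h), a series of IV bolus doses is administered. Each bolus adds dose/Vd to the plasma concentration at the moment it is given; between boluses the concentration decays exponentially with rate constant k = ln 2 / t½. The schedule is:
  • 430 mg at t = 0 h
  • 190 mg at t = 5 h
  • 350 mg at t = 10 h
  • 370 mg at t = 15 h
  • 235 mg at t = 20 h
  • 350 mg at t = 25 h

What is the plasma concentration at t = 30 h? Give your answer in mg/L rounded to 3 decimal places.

314.531 mg/L

k = ln 2 / 5 = 0.13863 per h
Dose 1 (430 mg at t=0 h): 430·exp(−0.13863·30) = 6.719 mg/L
Dose 2 (190 mg at t=5 h): 190·exp(−0.13863·25) = 5.938 mg/L
Dose 3 (350 mg at t=10 h): 350·exp(−0.13863·20) = 21.875 mg/L
Dose 4 (370 mg at t=15 h): 370·exp(−0.13863·15) = 46.250 mg/L
Dose 5 (235 mg at t=20 h): 235·exp(−0.13863·10) = 58.750 mg/L
Dose 6 (350 mg at t=25 h): 350·exp(−0.13863·5) = 175.000 mg/L
C(30) = 6.719 + 5.938 + 21.875 + 46.250 + 58.750 + 175.000 = 314.531 mg/L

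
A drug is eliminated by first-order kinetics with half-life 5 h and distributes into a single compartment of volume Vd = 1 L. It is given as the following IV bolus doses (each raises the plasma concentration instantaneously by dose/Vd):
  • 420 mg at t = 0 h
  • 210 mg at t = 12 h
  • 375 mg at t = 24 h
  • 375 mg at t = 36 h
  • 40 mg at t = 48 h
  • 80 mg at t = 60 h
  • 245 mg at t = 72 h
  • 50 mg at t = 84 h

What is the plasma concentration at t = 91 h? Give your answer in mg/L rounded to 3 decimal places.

37.950 mg/L

k = ln 2 / 5 = 0.13863 per h
Dose 1 (420 mg at t=0 h): 420·exp(−0.13863·91) = 0.001 mg/L
Dose 2 (210 mg at t=12 h): 210·exp(−0.13863·79) = 0.004 mg/L
Dose 3 (375 mg at t=24 h): 375·exp(−0.13863·67) = 0.035 mg/L
Dose 4 (375 mg at t=36 h): 375·exp(−0.13863·55) = 0.183 mg/L
Dose 5 (40 mg at t=48 h): 40·exp(−0.13863·43) = 0.103 mg/L
Dose 6 (80 mg at t=60 h): 80·exp(−0.13863·31) = 1.088 mg/L
Dose 7 (245 mg at t=72 h): 245·exp(−0.13863·19) = 17.589 mg/L
Dose 8 (50 mg at t=84 h): 50·exp(−0.13863·7) = 18.946 mg/L
C(91) = 0.001 + 0.004 + 0.035 + 0.183 + 0.103 + 1.088 + 17.589 + 18.946 = 37.950 mg/L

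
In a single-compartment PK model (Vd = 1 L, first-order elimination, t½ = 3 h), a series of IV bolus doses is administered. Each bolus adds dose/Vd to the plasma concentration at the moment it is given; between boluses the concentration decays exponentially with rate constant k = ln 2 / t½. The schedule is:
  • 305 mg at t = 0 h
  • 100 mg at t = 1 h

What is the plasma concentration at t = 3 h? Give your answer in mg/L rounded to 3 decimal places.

215.496 mg/L

k = ln 2 / 3 = 0.23105 per h
Dose 1 (305 mg at t=0 h): 305·exp(−0.23105·3) = 152.500 mg/L
Dose 2 (100 mg at t=1 h): 100·exp(−0.23105·2) = 62.996 mg/L
C(3) = 152.500 + 62.996 = 215.496 mg/L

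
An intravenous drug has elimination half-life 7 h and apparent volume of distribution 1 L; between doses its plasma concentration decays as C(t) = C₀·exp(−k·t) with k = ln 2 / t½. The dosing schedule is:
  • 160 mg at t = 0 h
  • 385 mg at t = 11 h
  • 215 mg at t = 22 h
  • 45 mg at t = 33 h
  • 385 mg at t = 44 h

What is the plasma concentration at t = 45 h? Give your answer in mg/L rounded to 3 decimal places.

399.605 mg/L

k = ln 2 / 7 = 0.09902 per h
Dose 1 (160 mg at t=0 h): 160·exp(−0.09902·45) = 1.857 mg/L
Dose 2 (385 mg at t=11 h): 385·exp(−0.09902·34) = 13.284 mg/L
Dose 3 (215 mg at t=22 h): 215·exp(−0.09902·23) = 22.047 mg/L
Dose 4 (45 mg at t=33 h): 45·exp(−0.09902·12) = 13.714 mg/L
Dose 5 (385 mg at t=44 h): 385·exp(−0.09902·1) = 348.704 mg/L
C(45) = 1.857 + 13.284 + 22.047 + 13.714 + 348.704 = 399.605 mg/L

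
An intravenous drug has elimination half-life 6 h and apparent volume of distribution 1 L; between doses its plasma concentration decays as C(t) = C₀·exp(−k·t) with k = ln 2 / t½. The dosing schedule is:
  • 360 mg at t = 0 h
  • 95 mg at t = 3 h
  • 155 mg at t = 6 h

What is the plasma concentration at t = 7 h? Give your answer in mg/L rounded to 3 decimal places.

k = ln 2 / 6 = 0.11552 per h
Dose 1 (360 mg at t=0 h): 360·exp(−0.11552·7) = 160.362 mg/L
Dose 2 (95 mg at t=3 h): 95·exp(−0.11552·4) = 59.846 mg/L
Dose 3 (155 mg at t=6 h): 155·exp(−0.11552·1) = 138.089 mg/L
C(7) = 160.362 + 59.846 + 138.089 = 358.297 mg/L

358.297 mg/L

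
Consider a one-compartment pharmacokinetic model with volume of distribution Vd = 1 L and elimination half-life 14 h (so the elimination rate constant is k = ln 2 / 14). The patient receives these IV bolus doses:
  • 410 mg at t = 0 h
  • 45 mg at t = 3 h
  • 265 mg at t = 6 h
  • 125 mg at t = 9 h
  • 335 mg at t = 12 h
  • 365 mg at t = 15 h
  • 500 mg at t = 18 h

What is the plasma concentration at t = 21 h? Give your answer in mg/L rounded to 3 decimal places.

1275.249 mg/L

k = ln 2 / 14 = 0.04951 per h
Dose 1 (410 mg at t=0 h): 410·exp(−0.04951·21) = 144.957 mg/L
Dose 2 (45 mg at t=3 h): 45·exp(−0.04951·18) = 18.458 mg/L
Dose 3 (265 mg at t=6 h): 265·exp(−0.04951·15) = 126.100 mg/L
Dose 4 (125 mg at t=9 h): 125·exp(−0.04951·12) = 69.006 mg/L
Dose 5 (335 mg at t=12 h): 335·exp(−0.04951·9) = 214.549 mg/L
Dose 6 (365 mg at t=15 h): 365·exp(−0.04951·6) = 271.194 mg/L
Dose 7 (500 mg at t=18 h): 500·exp(−0.04951·3) = 430.986 mg/L
C(21) = 144.957 + 18.458 + 126.100 + 69.006 + 214.549 + 271.194 + 430.986 = 1275.249 mg/L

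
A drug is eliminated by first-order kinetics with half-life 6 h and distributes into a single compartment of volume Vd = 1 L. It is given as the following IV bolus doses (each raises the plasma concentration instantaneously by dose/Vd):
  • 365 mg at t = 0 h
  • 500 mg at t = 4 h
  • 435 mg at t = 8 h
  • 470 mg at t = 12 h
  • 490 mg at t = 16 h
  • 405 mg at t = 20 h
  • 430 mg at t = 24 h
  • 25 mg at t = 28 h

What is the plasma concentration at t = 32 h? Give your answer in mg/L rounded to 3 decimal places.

467.372 mg/L

k = ln 2 / 6 = 0.11552 per h
Dose 1 (365 mg at t=0 h): 365·exp(−0.11552·32) = 9.053 mg/L
Dose 2 (500 mg at t=4 h): 500·exp(−0.11552·28) = 19.686 mg/L
Dose 3 (435 mg at t=8 h): 435·exp(−0.11552·24) = 27.188 mg/L
Dose 4 (470 mg at t=12 h): 470·exp(−0.11552·20) = 46.630 mg/L
Dose 5 (490 mg at t=16 h): 490·exp(−0.11552·16) = 77.170 mg/L
Dose 6 (405 mg at t=20 h): 405·exp(−0.11552·12) = 101.250 mg/L
Dose 7 (430 mg at t=24 h): 430·exp(−0.11552·8) = 170.646 mg/L
Dose 8 (25 mg at t=28 h): 25·exp(−0.11552·4) = 15.749 mg/L
C(32) = 9.053 + 19.686 + 27.188 + 46.630 + 77.170 + 101.250 + 170.646 + 15.749 = 467.372 mg/L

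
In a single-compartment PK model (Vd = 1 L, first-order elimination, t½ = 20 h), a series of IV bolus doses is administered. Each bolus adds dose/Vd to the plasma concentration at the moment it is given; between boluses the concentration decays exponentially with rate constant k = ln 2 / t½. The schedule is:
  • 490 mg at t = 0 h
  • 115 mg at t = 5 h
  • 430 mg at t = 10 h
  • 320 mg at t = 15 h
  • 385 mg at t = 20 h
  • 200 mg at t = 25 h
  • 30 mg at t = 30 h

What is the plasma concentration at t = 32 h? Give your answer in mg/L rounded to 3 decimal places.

1023.800 mg/L

k = ln 2 / 20 = 0.03466 per h
Dose 1 (490 mg at t=0 h): 490·exp(−0.03466·32) = 161.640 mg/L
Dose 2 (115 mg at t=5 h): 115·exp(−0.03466·27) = 45.114 mg/L
Dose 3 (430 mg at t=10 h): 430·exp(−0.03466·22) = 200.602 mg/L
Dose 4 (320 mg at t=15 h): 320·exp(−0.03466·17) = 177.531 mg/L
Dose 5 (385 mg at t=20 h): 385·exp(−0.03466·12) = 254.005 mg/L
Dose 6 (200 mg at t=25 h): 200·exp(−0.03466·7) = 156.917 mg/L
Dose 7 (30 mg at t=30 h): 30·exp(−0.03466·2) = 27.991 mg/L
C(32) = 161.640 + 45.114 + 200.602 + 177.531 + 254.005 + 156.917 + 27.991 = 1023.800 mg/L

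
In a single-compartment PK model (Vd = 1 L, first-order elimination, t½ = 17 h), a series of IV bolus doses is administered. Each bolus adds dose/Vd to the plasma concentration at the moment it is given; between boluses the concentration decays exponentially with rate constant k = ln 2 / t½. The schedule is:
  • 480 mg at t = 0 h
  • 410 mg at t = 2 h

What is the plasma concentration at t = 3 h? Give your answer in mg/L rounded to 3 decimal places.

k = ln 2 / 17 = 0.04077 per h
Dose 1 (480 mg at t=0 h): 480·exp(−0.04077·3) = 424.735 mg/L
Dose 2 (410 mg at t=2 h): 410·exp(−0.04077·1) = 393.619 mg/L
C(3) = 424.735 + 393.619 = 818.354 mg/L

818.354 mg/L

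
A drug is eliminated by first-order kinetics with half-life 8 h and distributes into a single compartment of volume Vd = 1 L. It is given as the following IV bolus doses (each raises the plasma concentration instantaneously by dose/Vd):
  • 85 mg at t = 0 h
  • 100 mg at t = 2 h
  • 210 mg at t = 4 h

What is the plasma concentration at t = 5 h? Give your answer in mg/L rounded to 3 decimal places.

324.797 mg/L

k = ln 2 / 8 = 0.08664 per h
Dose 1 (85 mg at t=0 h): 85·exp(−0.08664·5) = 55.116 mg/L
Dose 2 (100 mg at t=2 h): 100·exp(−0.08664·3) = 77.111 mg/L
Dose 3 (210 mg at t=4 h): 210·exp(−0.08664·1) = 192.571 mg/L
C(5) = 55.116 + 77.111 + 192.571 = 324.797 mg/L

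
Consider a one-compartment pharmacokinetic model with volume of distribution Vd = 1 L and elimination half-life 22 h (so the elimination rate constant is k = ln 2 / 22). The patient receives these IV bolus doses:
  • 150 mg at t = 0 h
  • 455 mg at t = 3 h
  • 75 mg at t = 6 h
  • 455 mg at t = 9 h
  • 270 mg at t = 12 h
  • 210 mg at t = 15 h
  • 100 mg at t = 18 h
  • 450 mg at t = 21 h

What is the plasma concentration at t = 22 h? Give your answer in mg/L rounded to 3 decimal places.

k = ln 2 / 22 = 0.03151 per h
Dose 1 (150 mg at t=0 h): 150·exp(−0.03151·22) = 75.000 mg/L
Dose 2 (455 mg at t=3 h): 455·exp(−0.03151·19) = 250.052 mg/L
Dose 3 (75 mg at t=6 h): 75·exp(−0.03151·16) = 45.303 mg/L
Dose 4 (455 mg at t=9 h): 455·exp(−0.03151·13) = 302.086 mg/L
Dose 5 (270 mg at t=12 h): 270·exp(−0.03151·10) = 197.030 mg/L
Dose 6 (210 mg at t=15 h): 210·exp(−0.03151·7) = 168.437 mg/L
Dose 7 (100 mg at t=18 h): 100·exp(−0.03151·4) = 88.159 mg/L
Dose 8 (450 mg at t=21 h): 450·exp(−0.03151·1) = 436.043 mg/L
C(22) = 75.000 + 250.052 + 45.303 + 302.086 + 197.030 + 168.437 + 88.159 + 436.043 = 1562.110 mg/L

1562.110 mg/L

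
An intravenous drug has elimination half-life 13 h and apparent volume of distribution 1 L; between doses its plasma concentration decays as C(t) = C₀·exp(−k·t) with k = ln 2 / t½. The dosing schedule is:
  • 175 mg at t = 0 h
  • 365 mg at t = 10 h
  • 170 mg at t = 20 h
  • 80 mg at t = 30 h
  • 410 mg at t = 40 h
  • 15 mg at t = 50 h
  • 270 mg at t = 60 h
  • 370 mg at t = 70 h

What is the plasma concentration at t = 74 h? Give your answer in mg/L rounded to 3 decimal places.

530.631 mg/L

k = ln 2 / 13 = 0.05332 per h
Dose 1 (175 mg at t=0 h): 175·exp(−0.05332·74) = 3.384 mg/L
Dose 2 (365 mg at t=10 h): 365·exp(−0.05332·64) = 12.031 mg/L
Dose 3 (170 mg at t=20 h): 170·exp(−0.05332·54) = 9.550 mg/L
Dose 4 (80 mg at t=30 h): 80·exp(−0.05332·44) = 7.660 mg/L
Dose 5 (410 mg at t=40 h): 410·exp(−0.05332·34) = 66.907 mg/L
Dose 6 (15 mg at t=50 h): 15·exp(−0.05332·24) = 4.172 mg/L
Dose 7 (270 mg at t=60 h): 270·exp(−0.05332·14) = 127.990 mg/L
Dose 8 (370 mg at t=70 h): 370·exp(−0.05332·4) = 298.935 mg/L
C(74) = 3.384 + 12.031 + 9.550 + 7.660 + 66.907 + 4.172 + 127.990 + 298.935 = 530.631 mg/L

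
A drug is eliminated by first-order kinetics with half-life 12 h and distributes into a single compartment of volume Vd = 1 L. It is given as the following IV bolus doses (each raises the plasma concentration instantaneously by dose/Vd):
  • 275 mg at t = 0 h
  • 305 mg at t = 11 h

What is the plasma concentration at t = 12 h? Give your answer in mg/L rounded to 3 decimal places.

k = ln 2 / 12 = 0.05776 per h
Dose 1 (275 mg at t=0 h): 275·exp(−0.05776·12) = 137.500 mg/L
Dose 2 (305 mg at t=11 h): 305·exp(−0.05776·1) = 287.882 mg/L
C(12) = 137.500 + 287.882 = 425.382 mg/L

425.382 mg/L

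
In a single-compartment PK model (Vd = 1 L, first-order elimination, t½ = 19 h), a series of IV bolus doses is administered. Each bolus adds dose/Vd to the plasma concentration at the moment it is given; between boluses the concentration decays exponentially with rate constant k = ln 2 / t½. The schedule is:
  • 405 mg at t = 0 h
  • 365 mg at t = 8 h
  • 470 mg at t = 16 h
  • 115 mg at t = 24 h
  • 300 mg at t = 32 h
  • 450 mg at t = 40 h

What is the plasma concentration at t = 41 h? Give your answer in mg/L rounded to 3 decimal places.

k = ln 2 / 19 = 0.03648 per h
Dose 1 (405 mg at t=0 h): 405·exp(−0.03648·41) = 90.754 mg/L
Dose 2 (365 mg at t=8 h): 365·exp(−0.03648·33) = 109.509 mg/L
Dose 3 (470 mg at t=16 h): 470·exp(−0.03648·25) = 188.802 mg/L
Dose 4 (115 mg at t=24 h): 115·exp(−0.03648·17) = 61.852 mg/L
Dose 5 (300 mg at t=32 h): 300·exp(−0.03648·9) = 216.037 mg/L
Dose 6 (450 mg at t=40 h): 450·exp(−0.03648·1) = 433.879 mg/L
C(41) = 90.754 + 109.509 + 188.802 + 61.852 + 216.037 + 433.879 = 1100.833 mg/L

1100.833 mg/L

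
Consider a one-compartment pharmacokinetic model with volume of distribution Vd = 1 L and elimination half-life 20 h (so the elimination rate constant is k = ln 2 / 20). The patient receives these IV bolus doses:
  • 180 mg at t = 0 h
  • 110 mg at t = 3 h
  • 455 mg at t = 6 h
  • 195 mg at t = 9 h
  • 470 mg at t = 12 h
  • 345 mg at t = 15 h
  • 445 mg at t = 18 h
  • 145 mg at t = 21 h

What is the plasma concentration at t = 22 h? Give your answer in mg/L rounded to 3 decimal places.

k = ln 2 / 20 = 0.03466 per h
Dose 1 (180 mg at t=0 h): 180·exp(−0.03466·22) = 83.973 mg/L
Dose 2 (110 mg at t=3 h): 110·exp(−0.03466·19) = 56.940 mg/L
Dose 3 (455 mg at t=6 h): 455·exp(−0.03466·16) = 261.329 mg/L
Dose 4 (195 mg at t=9 h): 195·exp(−0.03466·13) = 124.270 mg/L
Dose 5 (470 mg at t=12 h): 470·exp(−0.03466·10) = 332.340 mg/L
Dose 6 (345 mg at t=15 h): 345·exp(−0.03466·7) = 270.682 mg/L
Dose 7 (445 mg at t=18 h): 445·exp(−0.03466·4) = 387.395 mg/L
Dose 8 (145 mg at t=21 h): 145·exp(−0.03466·1) = 140.061 mg/L
C(22) = 83.973 + 56.940 + 261.329 + 124.270 + 332.340 + 270.682 + 387.395 + 140.061 = 1656.989 mg/L

1656.989 mg/L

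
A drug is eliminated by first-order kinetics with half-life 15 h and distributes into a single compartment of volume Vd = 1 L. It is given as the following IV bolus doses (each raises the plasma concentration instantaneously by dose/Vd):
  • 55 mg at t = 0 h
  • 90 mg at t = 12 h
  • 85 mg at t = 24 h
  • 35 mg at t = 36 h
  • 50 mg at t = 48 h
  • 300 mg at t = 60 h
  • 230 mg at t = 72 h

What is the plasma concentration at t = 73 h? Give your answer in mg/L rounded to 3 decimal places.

k = ln 2 / 15 = 0.04621 per h
Dose 1 (55 mg at t=0 h): 55·exp(−0.04621·73) = 1.885 mg/L
Dose 2 (90 mg at t=12 h): 90·exp(−0.04621·61) = 5.371 mg/L
Dose 3 (85 mg at t=24 h): 85·exp(−0.04621·49) = 8.832 mg/L
Dose 4 (35 mg at t=36 h): 35·exp(−0.04621·37) = 6.332 mg/L
Dose 5 (50 mg at t=48 h): 50·exp(−0.04621·25) = 15.749 mg/L
Dose 6 (300 mg at t=60 h): 300·exp(−0.04621·13) = 164.524 mg/L
Dose 7 (230 mg at t=72 h): 230·exp(−0.04621·1) = 219.614 mg/L
C(73) = 1.885 + 5.371 + 8.832 + 6.332 + 15.749 + 164.524 + 219.614 = 422.306 mg/L

422.306 mg/L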